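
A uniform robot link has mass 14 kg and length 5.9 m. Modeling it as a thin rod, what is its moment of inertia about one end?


I = (1/3) * m * L^2
= (1/3) * 14 * 5.9^2
= 0.333333 * 14 * 34.81
= 162.4467 kg*m^2


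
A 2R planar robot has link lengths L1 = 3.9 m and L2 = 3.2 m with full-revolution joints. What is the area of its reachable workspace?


r_max = L1 + L2 = 7.1 m
r_min = |L1 - L2| = 0.7 m
Area = pi*(r_max^2 - r_min^2)
= pi*(50.41 - 0.49)
= pi * 49.92
= 156.8283 m^2


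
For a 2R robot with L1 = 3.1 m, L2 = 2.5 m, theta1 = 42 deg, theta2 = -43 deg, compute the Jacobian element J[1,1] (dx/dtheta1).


J[1,1] = -L1*sin(t1) - L2*sin(t1+t2)
= -3.1*sin(42) - 2.5*sin(-1)
= -2.0307


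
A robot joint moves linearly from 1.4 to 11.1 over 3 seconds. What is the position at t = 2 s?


s = t/T = 2/3 = 0.6667
p(t) = p0 + (pf-p0)*s
= 1.4 + (11.1 - 1.4) * 0.6667
= 7.8667


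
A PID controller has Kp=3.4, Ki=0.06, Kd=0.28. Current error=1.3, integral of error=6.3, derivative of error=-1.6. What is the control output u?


u = Kp*e + Ki*int(e) + Kd*de/dt
= 3.4*1.3 + 0.06*6.3 + 0.28*(-1.6)
= 4.42 + 0.378 + -0.448
= 4.35


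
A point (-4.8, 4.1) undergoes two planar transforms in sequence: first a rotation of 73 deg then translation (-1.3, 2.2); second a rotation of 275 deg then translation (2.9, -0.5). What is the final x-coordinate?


After transform 1:
x1 = cos(73)*-4.8 - sin(73)*4.1 + -1.3 = -6.6242
y1 = sin(73)*-4.8 + cos(73)*4.1 + 2.2 = -1.1915
After transform 2:
x2 = cos(275)*-6.6242 - sin(275)*-1.1915 + 2.9
= 1.1357


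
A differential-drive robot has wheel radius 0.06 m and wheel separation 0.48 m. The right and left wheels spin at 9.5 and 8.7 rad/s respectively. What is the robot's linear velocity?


vR = r*wR = 0.06*9.5 = 0.57 m/s
vL = r*wL = 0.06*8.7 = 0.522 m/s
v = (vR+vL)/2 = 0.546 m/s
omega = (vR-vL)/L = 0.1 rad/s
linear velocity = 0.546 m/s


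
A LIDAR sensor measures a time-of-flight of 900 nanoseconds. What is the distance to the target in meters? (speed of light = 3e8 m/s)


tof = 900 ns = 9e-07 s
dist = c * tof / 2
= 3e8 * 9e-07 / 2
= 135.0 m


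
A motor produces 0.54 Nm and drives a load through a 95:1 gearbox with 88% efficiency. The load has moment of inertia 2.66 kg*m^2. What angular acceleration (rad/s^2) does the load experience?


tau_out = tau_motor * N * eta
= 0.54 * 95 * 0.88 = 45.144 Nm
alpha = tau_out / I = 45.144 / 2.66
= 16.9714 rad/s^2


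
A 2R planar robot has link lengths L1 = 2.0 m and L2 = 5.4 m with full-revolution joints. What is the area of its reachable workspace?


r_max = L1 + L2 = 7.4 m
r_min = |L1 - L2| = 3.4 m
Area = pi*(r_max^2 - r_min^2)
= pi*(54.76 - 11.56)
= pi * 43.2
= 135.7168 m^2


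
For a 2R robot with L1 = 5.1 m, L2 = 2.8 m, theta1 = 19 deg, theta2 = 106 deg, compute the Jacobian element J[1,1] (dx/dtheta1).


J[1,1] = -L1*sin(t1) - L2*sin(t1+t2)
= -5.1*sin(19) - 2.8*sin(125)
= -3.954


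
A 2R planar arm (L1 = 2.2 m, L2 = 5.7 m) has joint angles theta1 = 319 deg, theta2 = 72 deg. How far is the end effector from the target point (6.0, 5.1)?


End effector via forward kinematics:
x = L1*cos(t1) + L2*cos(t1+t2) = 6.5462
y = L1*sin(t1) + L2*sin(t1+t2) = 1.4924
Distance to target:
d = sqrt((6.0 - 6.5462)^2 + (5.1 - 1.4924)^2)
= sqrt(0.2984 + 13.0149)
= 3.6487 m


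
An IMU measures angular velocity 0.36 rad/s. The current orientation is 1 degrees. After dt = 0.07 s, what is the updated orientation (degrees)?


delta_theta = w * dt = 0.36 * 0.07 = 0.0252 rad
= 1.4439 deg
theta_new = 1 + 1.4439 = 2.4439 deg


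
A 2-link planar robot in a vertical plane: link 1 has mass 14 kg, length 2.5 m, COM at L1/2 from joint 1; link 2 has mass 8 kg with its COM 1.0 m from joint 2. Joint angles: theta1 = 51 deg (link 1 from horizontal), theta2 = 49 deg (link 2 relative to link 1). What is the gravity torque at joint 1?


Horizontal distance from joint 1 to link-1 COM:
  x_c1 = (L1/2)*cos(t1) = 1.25 * 0.6293 = 0.7867 m
Horizontal distance from joint 1 to link-2 COM:
  x_c2 = L1*cos(t1) + Lc2*cos(t1+t2)
       = 2.5*0.6293 + 1.0*-0.1736 = 1.3997 m
tau1 = m1*g*x_c1 + m2*g*x_c2
     = 14*9.81*0.7867 + 8*9.81*1.3997
     = 108.0386 + 109.8448
     = 217.8833 Nm


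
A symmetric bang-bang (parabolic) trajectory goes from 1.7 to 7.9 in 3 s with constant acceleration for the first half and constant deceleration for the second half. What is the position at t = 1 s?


Symmetric rest-to-rest: each phase covers (pf-p0)/2 in time T/2. 0.5*a*(T/2)^2 = (pf-p0)/2 => a = 4*(pf-p0)/T^2
a = 4*(7.9-1.7)/3^2 = 2.7556
t = 1 is in the acceleration phase (t <= T/2).
p = p0 + 0.5*a*t^2 = 1.7 + 0.5*2.7556*1^2
= 3.0778


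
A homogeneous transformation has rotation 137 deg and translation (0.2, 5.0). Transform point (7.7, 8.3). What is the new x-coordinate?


x' = cos(theta)*px - sin(theta)*py + tx
= -0.7314*7.7 - 0.682*8.3 + 0.2
= -11.092


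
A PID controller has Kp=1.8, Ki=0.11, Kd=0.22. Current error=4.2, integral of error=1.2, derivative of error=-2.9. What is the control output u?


u = Kp*e + Ki*int(e) + Kd*de/dt
= 1.8*4.2 + 0.11*1.2 + 0.22*(-2.9)
= 7.56 + 0.132 + -0.638
= 7.054


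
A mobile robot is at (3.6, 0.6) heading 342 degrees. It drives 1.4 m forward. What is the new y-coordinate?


y_new = y0 + d*sin(theta)
= 0.6 + 1.4*sin(342)
= 0.6 + -0.4326
= 0.1674


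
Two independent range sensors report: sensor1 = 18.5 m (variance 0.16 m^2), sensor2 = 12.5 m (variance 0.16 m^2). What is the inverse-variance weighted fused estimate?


w1 = (1/var1) / (1/var1 + 1/var2)
   = 6.25 / (6.25 + 6.25) = 0.5
w2 = 1 - w1 = 0.5
fused = w1*s1 + w2*s2 = 9.25 + 6.25
= 15.5 m


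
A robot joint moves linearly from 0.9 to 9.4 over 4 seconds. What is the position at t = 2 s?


s = t/T = 2/4 = 0.5
p(t) = p0 + (pf-p0)*s
= 0.9 + (9.4 - 0.9) * 0.5
= 5.15


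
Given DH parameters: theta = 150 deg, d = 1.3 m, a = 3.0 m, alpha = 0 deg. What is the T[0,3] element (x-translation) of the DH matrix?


T[0,3] = a * cos(theta)
= 3.0 * cos(150 deg)
= 3.0 * -0.866
= -2.5981


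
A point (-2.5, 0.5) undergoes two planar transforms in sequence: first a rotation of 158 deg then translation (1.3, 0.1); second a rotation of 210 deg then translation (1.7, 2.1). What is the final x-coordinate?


After transform 1:
x1 = cos(158)*-2.5 - sin(158)*0.5 + 1.3 = 3.4307
y1 = sin(158)*-2.5 + cos(158)*0.5 + 0.1 = -1.3001
After transform 2:
x2 = cos(210)*3.4307 - sin(210)*-1.3001 + 1.7
= -1.9211


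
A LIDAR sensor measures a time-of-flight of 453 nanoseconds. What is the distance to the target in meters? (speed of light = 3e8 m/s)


tof = 453 ns = 4.53e-07 s
dist = c * tof / 2
= 3e8 * 4.53e-07 / 2
= 67.95 m


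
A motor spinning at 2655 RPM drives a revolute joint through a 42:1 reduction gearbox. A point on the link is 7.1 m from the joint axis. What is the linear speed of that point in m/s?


omega_motor = 2655 * 2*pi/60 = 278.0309 rad/s
omega_joint = omega_motor / 42 = 6.6198 rad/s
v = omega_joint * r = 6.6198 * 7.1
= 47.0005 m/s


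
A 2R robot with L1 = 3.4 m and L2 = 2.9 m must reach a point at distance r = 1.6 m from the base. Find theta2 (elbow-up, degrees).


cos(theta2) = (r^2 - L1^2 - L2^2) / (2*L1*L2)
cos(theta2) = (2.56 - 11.56 - 8.41) / 19.72
cos(theta2) = -0.88286
theta2 = 151.9893 degrees


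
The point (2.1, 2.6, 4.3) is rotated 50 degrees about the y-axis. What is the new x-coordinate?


Rotation about y-axis: x' = x*cos(theta) + z*sin(theta)
= 2.1 * 0.6428 + 4.3 * 0.766
= 4.6438


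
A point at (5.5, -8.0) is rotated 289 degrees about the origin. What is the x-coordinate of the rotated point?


x' = x*cos(theta) - y*sin(theta)
cos(289 deg) = 0.3256, sin(289 deg) = -0.9455
x' = 5.5 * 0.3256 - -8.0 * -0.9455
= 1.7906 - 7.5641
= -5.7735


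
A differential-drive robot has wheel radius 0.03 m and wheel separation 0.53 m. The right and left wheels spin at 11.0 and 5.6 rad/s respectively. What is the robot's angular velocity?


vR = r*wR = 0.03*11.0 = 0.33 m/s
vL = r*wL = 0.03*5.6 = 0.168 m/s
v = (vR+vL)/2 = 0.249 m/s
omega = (vR-vL)/L = 0.3057 rad/s
angular velocity = 0.3057 rad/s


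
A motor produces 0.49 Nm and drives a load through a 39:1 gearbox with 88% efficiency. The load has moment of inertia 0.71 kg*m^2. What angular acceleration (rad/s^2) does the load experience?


tau_out = tau_motor * N * eta
= 0.49 * 39 * 0.88 = 16.8168 Nm
alpha = tau_out / I = 16.8168 / 0.71
= 23.6856 rad/s^2


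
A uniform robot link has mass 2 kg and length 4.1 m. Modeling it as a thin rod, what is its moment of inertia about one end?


I = (1/3) * m * L^2
= (1/3) * 2 * 4.1^2
= 0.333333 * 2 * 16.81
= 11.2067 kg*m^2


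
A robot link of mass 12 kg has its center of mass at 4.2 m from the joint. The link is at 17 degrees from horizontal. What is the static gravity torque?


tau = m*g*L*cos(angle)
= 12 * 9.81 * 4.2 * cos(17 deg)
= 12 * 9.81 * 4.2 * 0.9563
= 472.82 Nm


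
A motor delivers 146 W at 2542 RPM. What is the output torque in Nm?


omega = 2542 * 2*pi/60 = 266.1976 rad/s
tau = P / omega = 146 / 266.1976
= 0.5485 Nm


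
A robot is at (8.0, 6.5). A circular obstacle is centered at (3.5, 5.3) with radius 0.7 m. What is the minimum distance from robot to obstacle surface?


center_dist = sqrt((8.0-3.5)^2 + (6.5-5.3)^2)
= sqrt(20.25 + 1.44)
= 4.6573
min_dist = center_dist - radius = 4.6573 - 0.7 = 3.9573 m


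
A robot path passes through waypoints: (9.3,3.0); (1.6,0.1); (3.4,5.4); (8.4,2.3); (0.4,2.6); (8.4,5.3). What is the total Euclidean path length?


Segment lengths:
  seg1 = sqrt((-7.7)^2 + (-2.9)^2) = 8.228
  seg2 = sqrt((1.8)^2 + (5.3)^2) = 5.5973
  seg3 = sqrt((5.0)^2 + (-3.1)^2) = 5.883
  seg4 = sqrt((-8.0)^2 + (0.3)^2) = 8.0056
  seg5 = sqrt((8.0)^2 + (2.7)^2) = 8.4433
Total = 36.1573


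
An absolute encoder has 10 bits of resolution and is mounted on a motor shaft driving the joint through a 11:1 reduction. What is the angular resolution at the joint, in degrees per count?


counts = 2^10 = 1024
effective counts at joint = 1024 * 11 = 11264
resolution = 360 / 11264
= 0.032 deg/count


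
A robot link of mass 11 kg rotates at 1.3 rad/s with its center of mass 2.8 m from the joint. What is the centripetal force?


F = m * omega^2 * r
= 11 * 1.3^2 * 2.8
= 11 * 1.69 * 2.8
= 52.052 N


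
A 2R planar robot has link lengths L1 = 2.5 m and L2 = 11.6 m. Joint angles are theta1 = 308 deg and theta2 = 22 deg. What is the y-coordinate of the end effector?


Convert angles to radians: theta1 = 5.3756, theta2 = 0.384
y = L1*sin(theta1) + L2*sin(theta1+theta2)
y = -1.97 + -5.8
y = -7.77


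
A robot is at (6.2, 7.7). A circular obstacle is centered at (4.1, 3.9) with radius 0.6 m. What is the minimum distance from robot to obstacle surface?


center_dist = sqrt((6.2-4.1)^2 + (7.7-3.9)^2)
= sqrt(4.41 + 14.44)
= 4.3417
min_dist = center_dist - radius = 4.3417 - 0.6 = 3.7417 m


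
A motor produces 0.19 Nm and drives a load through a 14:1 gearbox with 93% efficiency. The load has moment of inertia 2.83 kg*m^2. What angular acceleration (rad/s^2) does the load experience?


tau_out = tau_motor * N * eta
= 0.19 * 14 * 0.93 = 2.4738 Nm
alpha = tau_out / I = 2.4738 / 2.83
= 0.8741 rad/s^2


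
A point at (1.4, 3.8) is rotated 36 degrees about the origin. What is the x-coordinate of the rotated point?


x' = x*cos(theta) - y*sin(theta)
cos(36 deg) = 0.809, sin(36 deg) = 0.5878
x' = 1.4 * 0.809 - 3.8 * 0.5878
= 1.1326 - 2.2336
= -1.101


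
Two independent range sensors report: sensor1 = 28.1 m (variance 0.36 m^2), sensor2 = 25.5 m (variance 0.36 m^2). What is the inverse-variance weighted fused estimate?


w1 = (1/var1) / (1/var1 + 1/var2)
   = 2.7778 / (2.7778 + 2.7778) = 0.5
w2 = 1 - w1 = 0.5
fused = w1*s1 + w2*s2 = 14.05 + 12.75
= 26.8 m


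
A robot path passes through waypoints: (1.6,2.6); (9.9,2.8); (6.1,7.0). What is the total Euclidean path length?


Segment lengths:
  seg1 = sqrt((8.3)^2 + (0.2)^2) = 8.3024
  seg2 = sqrt((-3.8)^2 + (4.2)^2) = 5.6639
Total = 13.9663


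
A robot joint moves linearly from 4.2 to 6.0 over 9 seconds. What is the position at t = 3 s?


s = t/T = 3/9 = 0.3333
p(t) = p0 + (pf-p0)*s
= 4.2 + (6.0 - 4.2) * 0.3333
= 4.8


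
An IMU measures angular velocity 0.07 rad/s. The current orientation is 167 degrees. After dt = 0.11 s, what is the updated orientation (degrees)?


delta_theta = w * dt = 0.07 * 0.11 = 0.0077 rad
= 0.4412 deg
theta_new = 167 + 0.4412 = 167.4412 deg


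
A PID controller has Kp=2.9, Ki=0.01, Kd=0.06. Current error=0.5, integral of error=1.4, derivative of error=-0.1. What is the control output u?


u = Kp*e + Ki*int(e) + Kd*de/dt
= 2.9*0.5 + 0.01*1.4 + 0.06*(-0.1)
= 1.45 + 0.014 + -0.006
= 1.458


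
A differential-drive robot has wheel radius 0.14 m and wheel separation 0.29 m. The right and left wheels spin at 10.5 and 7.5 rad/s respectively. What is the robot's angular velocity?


vR = r*wR = 0.14*10.5 = 1.47 m/s
vL = r*wL = 0.14*7.5 = 1.05 m/s
v = (vR+vL)/2 = 1.26 m/s
omega = (vR-vL)/L = 1.4483 rad/s
angular velocity = 1.4483 rad/s


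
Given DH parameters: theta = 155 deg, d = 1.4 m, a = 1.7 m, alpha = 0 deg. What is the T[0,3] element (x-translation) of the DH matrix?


T[0,3] = a * cos(theta)
= 1.7 * cos(155 deg)
= 1.7 * -0.9063
= -1.5407


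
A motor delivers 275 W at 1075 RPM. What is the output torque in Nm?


omega = 1075 * 2*pi/60 = 112.5737 rad/s
tau = P / omega = 275 / 112.5737
= 2.4428 Nm


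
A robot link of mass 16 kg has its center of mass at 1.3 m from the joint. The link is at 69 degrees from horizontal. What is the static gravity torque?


tau = m*g*L*cos(angle)
= 16 * 9.81 * 1.3 * cos(69 deg)
= 16 * 9.81 * 1.3 * 0.3584
= 73.1243 Nm


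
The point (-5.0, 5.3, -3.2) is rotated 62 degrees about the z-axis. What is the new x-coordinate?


Rotation about z-axis: x' = x*cos(theta) - y*sin(theta)
= -5.0 * 0.4695 - 5.3 * 0.8829
= -7.027


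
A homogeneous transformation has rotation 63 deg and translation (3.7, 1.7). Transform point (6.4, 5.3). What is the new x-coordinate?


x' = cos(theta)*px - sin(theta)*py + tx
= 0.454*6.4 - 0.891*5.3 + 3.7
= 1.8832


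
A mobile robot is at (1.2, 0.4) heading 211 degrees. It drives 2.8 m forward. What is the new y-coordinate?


y_new = y0 + d*sin(theta)
= 0.4 + 2.8*sin(211)
= 0.4 + -1.4421
= -1.0421


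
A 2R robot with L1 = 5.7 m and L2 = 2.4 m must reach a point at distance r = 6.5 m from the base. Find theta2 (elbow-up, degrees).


cos(theta2) = (r^2 - L1^2 - L2^2) / (2*L1*L2)
cos(theta2) = (42.25 - 32.49 - 5.76) / 27.36
cos(theta2) = 0.146199
theta2 = 81.5933 degrees


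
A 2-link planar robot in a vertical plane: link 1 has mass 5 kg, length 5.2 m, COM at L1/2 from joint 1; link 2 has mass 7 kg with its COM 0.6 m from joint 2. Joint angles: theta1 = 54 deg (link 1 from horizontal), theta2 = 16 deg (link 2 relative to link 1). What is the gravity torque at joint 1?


Horizontal distance from joint 1 to link-1 COM:
  x_c1 = (L1/2)*cos(t1) = 2.6 * 0.5878 = 1.5282 m
Horizontal distance from joint 1 to link-2 COM:
  x_c2 = L1*cos(t1) + Lc2*cos(t1+t2)
       = 5.2*0.5878 + 0.6*0.342 = 3.2617 m
tau1 = m1*g*x_c1 + m2*g*x_c2
     = 5*9.81*1.5282 + 7*9.81*3.2617
     = 74.9603 + 223.9806
     = 298.9409 Nm


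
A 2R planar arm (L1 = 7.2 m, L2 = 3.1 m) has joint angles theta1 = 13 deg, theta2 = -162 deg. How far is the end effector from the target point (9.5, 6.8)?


End effector via forward kinematics:
x = L1*cos(t1) + L2*cos(t1+t2) = 4.3582
y = L1*sin(t1) + L2*sin(t1+t2) = 0.023
Distance to target:
d = sqrt((9.5 - 4.3582)^2 + (6.8 - 0.023)^2)
= sqrt(26.4376 + 45.9273)
= 8.5068 m


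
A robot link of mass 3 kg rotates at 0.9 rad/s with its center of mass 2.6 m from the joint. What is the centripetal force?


F = m * omega^2 * r
= 3 * 0.9^2 * 2.6
= 3 * 0.81 * 2.6
= 6.318 N


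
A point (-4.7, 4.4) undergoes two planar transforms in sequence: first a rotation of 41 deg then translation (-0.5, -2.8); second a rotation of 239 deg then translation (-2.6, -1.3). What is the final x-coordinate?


After transform 1:
x1 = cos(41)*-4.7 - sin(41)*4.4 + -0.5 = -6.9338
y1 = sin(41)*-4.7 + cos(41)*4.4 + -2.8 = -2.5628
After transform 2:
x2 = cos(239)*-6.9338 - sin(239)*-2.5628 + -2.6
= -1.2255


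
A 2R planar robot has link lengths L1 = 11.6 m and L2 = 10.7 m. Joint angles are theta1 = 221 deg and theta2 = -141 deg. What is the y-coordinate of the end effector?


Convert angles to radians: theta1 = 3.8572, theta2 = -2.4609
y = L1*sin(theta1) + L2*sin(theta1+theta2)
y = -7.6103 + 10.5374
y = 2.9272


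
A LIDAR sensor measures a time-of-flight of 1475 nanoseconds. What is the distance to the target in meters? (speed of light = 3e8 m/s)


tof = 1475 ns = 1.475e-06 s
dist = c * tof / 2
= 3e8 * 1.475e-06 / 2
= 221.25 m


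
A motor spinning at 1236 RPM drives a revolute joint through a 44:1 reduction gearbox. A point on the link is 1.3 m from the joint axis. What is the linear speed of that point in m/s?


omega_motor = 1236 * 2*pi/60 = 129.4336 rad/s
omega_joint = omega_motor / 44 = 2.9417 rad/s
v = omega_joint * r = 2.9417 * 1.3
= 3.8242 m/s


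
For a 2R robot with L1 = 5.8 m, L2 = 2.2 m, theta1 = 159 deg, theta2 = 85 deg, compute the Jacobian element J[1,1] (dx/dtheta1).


J[1,1] = -L1*sin(t1) - L2*sin(t1+t2)
= -5.8*sin(159) - 2.2*sin(244)
= -0.1012


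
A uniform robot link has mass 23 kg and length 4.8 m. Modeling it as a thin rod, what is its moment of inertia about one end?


I = (1/3) * m * L^2
= (1/3) * 23 * 4.8^2
= 0.333333 * 23 * 23.04
= 176.64 kg*m^2


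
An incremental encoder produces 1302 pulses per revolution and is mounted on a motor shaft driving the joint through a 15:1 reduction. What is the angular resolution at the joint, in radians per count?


counts per rev = 1302
effective counts at joint = 1302 * 15 = 19530
resolution = 2*pi / 19530
= 3.2172e-04 rad/count


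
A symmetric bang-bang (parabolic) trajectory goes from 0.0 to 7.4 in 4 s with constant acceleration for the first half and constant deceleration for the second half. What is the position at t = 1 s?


Symmetric rest-to-rest: each phase covers (pf-p0)/2 in time T/2. 0.5*a*(T/2)^2 = (pf-p0)/2 => a = 4*(pf-p0)/T^2
a = 4*(7.4-0.0)/4^2 = 1.85
t = 1 is in the acceleration phase (t <= T/2).
p = p0 + 0.5*a*t^2 = 0.0 + 0.5*1.85*1^2
= 0.925


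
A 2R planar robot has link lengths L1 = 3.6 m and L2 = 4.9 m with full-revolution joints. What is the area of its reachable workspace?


r_max = L1 + L2 = 8.5 m
r_min = |L1 - L2| = 1.3 m
Area = pi*(r_max^2 - r_min^2)
= pi*(72.25 - 1.69)
= pi * 70.56
= 221.6708 m^2


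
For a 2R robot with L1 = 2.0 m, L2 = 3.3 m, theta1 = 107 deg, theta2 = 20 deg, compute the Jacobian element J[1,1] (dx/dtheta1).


J[1,1] = -L1*sin(t1) - L2*sin(t1+t2)
= -2.0*sin(107) - 3.3*sin(127)
= -4.5481


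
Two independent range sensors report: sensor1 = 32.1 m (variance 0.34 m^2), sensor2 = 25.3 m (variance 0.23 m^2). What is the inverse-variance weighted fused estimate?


w1 = (1/var1) / (1/var1 + 1/var2)
   = 2.9412 / (2.9412 + 4.3478) = 0.4035
w2 = 1 - w1 = 0.5965
fused = w1*s1 + w2*s2 = 12.9526 + 15.0912
= 28.0439 m


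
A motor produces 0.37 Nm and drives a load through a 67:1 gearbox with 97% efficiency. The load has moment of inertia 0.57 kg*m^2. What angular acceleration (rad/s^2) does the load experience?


tau_out = tau_motor * N * eta
= 0.37 * 67 * 0.97 = 24.0463 Nm
alpha = tau_out / I = 24.0463 / 0.57
= 42.1865 rad/s^2


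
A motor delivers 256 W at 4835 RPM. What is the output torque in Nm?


omega = 4835 * 2*pi/60 = 506.32 rad/s
tau = P / omega = 256 / 506.32
= 0.5056 Nm


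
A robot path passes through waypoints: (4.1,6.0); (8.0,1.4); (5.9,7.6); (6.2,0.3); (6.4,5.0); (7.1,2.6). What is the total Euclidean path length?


Segment lengths:
  seg1 = sqrt((3.9)^2 + (-4.6)^2) = 6.0308
  seg2 = sqrt((-2.1)^2 + (6.2)^2) = 6.546
  seg3 = sqrt((0.3)^2 + (-7.3)^2) = 7.3062
  seg4 = sqrt((0.2)^2 + (4.7)^2) = 4.7043
  seg5 = sqrt((0.7)^2 + (-2.4)^2) = 2.5
Total = 27.0872


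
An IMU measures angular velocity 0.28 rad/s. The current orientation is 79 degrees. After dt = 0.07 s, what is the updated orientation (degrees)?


delta_theta = w * dt = 0.28 * 0.07 = 0.0196 rad
= 1.123 deg
theta_new = 79 + 1.123 = 80.123 deg


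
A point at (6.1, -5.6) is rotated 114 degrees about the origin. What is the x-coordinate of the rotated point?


x' = x*cos(theta) - y*sin(theta)
cos(114 deg) = -0.4067, sin(114 deg) = 0.9135
x' = 6.1 * -0.4067 - -5.6 * 0.9135
= -2.4811 - -5.1159
= 2.6348


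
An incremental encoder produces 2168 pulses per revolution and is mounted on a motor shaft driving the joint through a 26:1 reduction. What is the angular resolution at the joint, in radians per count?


counts per rev = 2168
effective counts at joint = 2168 * 26 = 56368
resolution = 2*pi / 56368
= 1.1147e-04 rad/count


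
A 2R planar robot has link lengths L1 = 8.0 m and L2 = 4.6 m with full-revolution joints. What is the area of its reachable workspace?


r_max = L1 + L2 = 12.6 m
r_min = |L1 - L2| = 3.4 m
Area = pi*(r_max^2 - r_min^2)
= pi*(158.76 - 11.56)
= pi * 147.2
= 462.4424 m^2


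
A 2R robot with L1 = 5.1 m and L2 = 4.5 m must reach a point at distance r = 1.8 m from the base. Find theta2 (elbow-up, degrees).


cos(theta2) = (r^2 - L1^2 - L2^2) / (2*L1*L2)
cos(theta2) = (3.24 - 26.01 - 20.25) / 45.9
cos(theta2) = -0.937255
theta2 = 159.5955 degrees


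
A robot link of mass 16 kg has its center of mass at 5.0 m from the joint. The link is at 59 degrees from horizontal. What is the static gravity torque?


tau = m*g*L*cos(angle)
= 16 * 9.81 * 5.0 * cos(59 deg)
= 16 * 9.81 * 5.0 * 0.515
= 404.2019 Nm


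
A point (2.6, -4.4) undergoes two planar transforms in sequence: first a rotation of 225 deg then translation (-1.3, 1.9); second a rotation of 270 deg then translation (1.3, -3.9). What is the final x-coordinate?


After transform 1:
x1 = cos(225)*2.6 - sin(225)*-4.4 + -1.3 = -6.2497
y1 = sin(225)*2.6 + cos(225)*-4.4 + 1.9 = 3.1728
After transform 2:
x2 = cos(270)*-6.2497 - sin(270)*3.1728 + 1.3
= 4.4728


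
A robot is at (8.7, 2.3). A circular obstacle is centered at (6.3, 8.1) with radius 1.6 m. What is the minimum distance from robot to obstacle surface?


center_dist = sqrt((8.7-6.3)^2 + (2.3-8.1)^2)
= sqrt(5.76 + 33.64)
= 6.2769
min_dist = center_dist - radius = 6.2769 - 1.6 = 4.6769 m


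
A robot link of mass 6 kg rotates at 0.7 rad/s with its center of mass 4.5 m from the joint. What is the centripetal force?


F = m * omega^2 * r
= 6 * 0.7^2 * 4.5
= 6 * 0.49 * 4.5
= 13.23 N


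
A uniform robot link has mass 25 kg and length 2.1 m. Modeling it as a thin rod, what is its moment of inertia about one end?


I = (1/3) * m * L^2
= (1/3) * 25 * 2.1^2
= 0.333333 * 25 * 4.41
= 36.75 kg*m^2


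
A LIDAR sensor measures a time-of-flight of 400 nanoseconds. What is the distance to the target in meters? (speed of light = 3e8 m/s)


tof = 400 ns = 4e-07 s
dist = c * tof / 2
= 3e8 * 4e-07 / 2
= 60.0 m


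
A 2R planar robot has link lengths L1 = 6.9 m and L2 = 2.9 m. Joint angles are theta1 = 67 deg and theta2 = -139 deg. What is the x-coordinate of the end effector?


Convert angles to radians: theta1 = 1.1694, theta2 = -2.426
x = L1*cos(theta1) + L2*cos(theta1+theta2)
x = 2.696 + 0.8961
x = 3.5922


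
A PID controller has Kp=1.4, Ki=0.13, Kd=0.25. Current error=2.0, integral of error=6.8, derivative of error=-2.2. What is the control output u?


u = Kp*e + Ki*int(e) + Kd*de/dt
= 1.4*2.0 + 0.13*6.8 + 0.25*(-2.2)
= 2.8 + 0.884 + -0.55
= 3.134


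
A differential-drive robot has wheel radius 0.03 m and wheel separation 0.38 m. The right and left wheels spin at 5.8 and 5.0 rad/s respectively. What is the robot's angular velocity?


vR = r*wR = 0.03*5.8 = 0.174 m/s
vL = r*wL = 0.03*5.0 = 0.15 m/s
v = (vR+vL)/2 = 0.162 m/s
omega = (vR-vL)/L = 0.0632 rad/s
angular velocity = 0.0632 rad/s


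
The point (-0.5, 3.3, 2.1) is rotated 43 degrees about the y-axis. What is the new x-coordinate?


Rotation about y-axis: x' = x*cos(theta) + z*sin(theta)
= -0.5 * 0.7314 + 2.1 * 0.682
= 1.0665


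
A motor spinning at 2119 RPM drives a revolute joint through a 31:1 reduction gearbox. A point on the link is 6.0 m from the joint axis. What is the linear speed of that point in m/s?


omega_motor = 2119 * 2*pi/60 = 221.9012 rad/s
omega_joint = omega_motor / 31 = 7.1581 rad/s
v = omega_joint * r = 7.1581 * 6.0
= 42.9486 m/s


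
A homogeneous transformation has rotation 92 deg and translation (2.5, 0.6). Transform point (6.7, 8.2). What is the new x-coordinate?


x' = cos(theta)*px - sin(theta)*py + tx
= -0.0349*6.7 - 0.9994*8.2 + 2.5
= -5.9288


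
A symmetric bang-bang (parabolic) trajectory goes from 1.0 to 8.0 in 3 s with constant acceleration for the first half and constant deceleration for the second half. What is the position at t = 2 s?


Symmetric rest-to-rest: each phase covers (pf-p0)/2 in time T/2. 0.5*a*(T/2)^2 = (pf-p0)/2 => a = 4*(pf-p0)/T^2
a = 4*(8.0-1.0)/3^2 = 3.1111
t = 2 is in the deceleration phase (t > T/2).
p = pf - 0.5*a*(T-t)^2 = 8.0 - 0.5*3.1111*1^2
= 6.4444


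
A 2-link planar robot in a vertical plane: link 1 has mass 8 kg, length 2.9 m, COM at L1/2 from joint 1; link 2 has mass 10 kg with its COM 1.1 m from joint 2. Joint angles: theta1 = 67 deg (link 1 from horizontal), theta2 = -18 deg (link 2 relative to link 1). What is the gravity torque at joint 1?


Horizontal distance from joint 1 to link-1 COM:
  x_c1 = (L1/2)*cos(t1) = 1.45 * 0.3907 = 0.5666 m
Horizontal distance from joint 1 to link-2 COM:
  x_c2 = L1*cos(t1) + Lc2*cos(t1+t2)
       = 2.9*0.3907 + 1.1*0.6561 = 1.8548 m
tau1 = m1*g*x_c1 + m2*g*x_c2
     = 8*9.81*0.5666 + 10*9.81*1.8548
     = 44.4636 + 181.9544
     = 226.4181 Nm


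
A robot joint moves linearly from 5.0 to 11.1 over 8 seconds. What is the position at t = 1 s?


s = t/T = 1/8 = 0.125
p(t) = p0 + (pf-p0)*s
= 5.0 + (11.1 - 5.0) * 0.125
= 5.7625


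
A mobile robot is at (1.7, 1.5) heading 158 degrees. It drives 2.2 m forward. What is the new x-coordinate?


x_new = x0 + d*cos(theta)
= 1.7 + 2.2*cos(158)
= 1.7 + -2.0398
= -0.3398


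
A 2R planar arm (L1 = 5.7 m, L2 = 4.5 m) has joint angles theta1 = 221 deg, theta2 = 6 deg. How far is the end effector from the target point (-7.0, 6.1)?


End effector via forward kinematics:
x = L1*cos(t1) + L2*cos(t1+t2) = -7.3708
y = L1*sin(t1) + L2*sin(t1+t2) = -7.0306
Distance to target:
d = sqrt((-7.0 - -7.3708)^2 + (6.1 - -7.0306)^2)
= sqrt(0.1375 + 172.4134)
= 13.1359 m


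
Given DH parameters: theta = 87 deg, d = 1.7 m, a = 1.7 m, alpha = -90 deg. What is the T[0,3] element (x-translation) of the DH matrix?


T[0,3] = a * cos(theta)
= 1.7 * cos(87 deg)
= 1.7 * 0.0523
= 0.089


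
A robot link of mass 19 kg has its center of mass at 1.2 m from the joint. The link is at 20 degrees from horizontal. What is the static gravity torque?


tau = m*g*L*cos(angle)
= 19 * 9.81 * 1.2 * cos(20 deg)
= 19 * 9.81 * 1.2 * 0.9397
= 210.1792 Nm


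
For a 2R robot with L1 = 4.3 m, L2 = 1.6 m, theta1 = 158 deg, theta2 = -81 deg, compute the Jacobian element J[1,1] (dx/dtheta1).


J[1,1] = -L1*sin(t1) - L2*sin(t1+t2)
= -4.3*sin(158) - 1.6*sin(77)
= -3.1698


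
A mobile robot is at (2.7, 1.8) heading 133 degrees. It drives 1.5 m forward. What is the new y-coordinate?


y_new = y0 + d*sin(theta)
= 1.8 + 1.5*sin(133)
= 1.8 + 1.097
= 2.897


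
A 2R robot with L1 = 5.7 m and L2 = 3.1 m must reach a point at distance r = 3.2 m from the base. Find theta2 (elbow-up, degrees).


cos(theta2) = (r^2 - L1^2 - L2^2) / (2*L1*L2)
cos(theta2) = (10.24 - 32.49 - 9.61) / 35.34
cos(theta2) = -0.901528
theta2 = 154.3597 degrees


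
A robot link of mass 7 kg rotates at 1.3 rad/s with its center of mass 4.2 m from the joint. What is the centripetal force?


F = m * omega^2 * r
= 7 * 1.3^2 * 4.2
= 7 * 1.69 * 4.2
= 49.686 N


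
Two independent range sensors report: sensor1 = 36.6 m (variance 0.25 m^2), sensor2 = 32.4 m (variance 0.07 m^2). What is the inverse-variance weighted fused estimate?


w1 = (1/var1) / (1/var1 + 1/var2)
   = 4.0 / (4.0 + 14.2857) = 0.2188
w2 = 1 - w1 = 0.7812
fused = w1*s1 + w2*s2 = 8.0062 + 25.3125
= 33.3188 m


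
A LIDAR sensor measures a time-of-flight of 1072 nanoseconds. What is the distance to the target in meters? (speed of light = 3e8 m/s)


tof = 1072 ns = 1.072e-06 s
dist = c * tof / 2
= 3e8 * 1.072e-06 / 2
= 160.8 m


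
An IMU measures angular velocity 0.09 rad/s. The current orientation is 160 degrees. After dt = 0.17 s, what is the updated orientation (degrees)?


delta_theta = w * dt = 0.09 * 0.17 = 0.0153 rad
= 0.8766 deg
theta_new = 160 + 0.8766 = 160.8766 deg


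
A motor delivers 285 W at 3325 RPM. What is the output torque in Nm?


omega = 3325 * 2*pi/60 = 348.1932 rad/s
tau = P / omega = 285 / 348.1932
= 0.8185 Nm


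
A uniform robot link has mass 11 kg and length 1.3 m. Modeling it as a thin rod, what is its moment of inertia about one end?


I = (1/3) * m * L^2
= (1/3) * 11 * 1.3^2
= 0.333333 * 11 * 1.69
= 6.1967 kg*m^2


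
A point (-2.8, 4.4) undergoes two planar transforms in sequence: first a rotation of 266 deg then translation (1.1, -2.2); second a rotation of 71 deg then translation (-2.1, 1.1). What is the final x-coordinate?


After transform 1:
x1 = cos(266)*-2.8 - sin(266)*4.4 + 1.1 = 5.6846
y1 = sin(266)*-2.8 + cos(266)*4.4 + -2.2 = 0.2863
After transform 2:
x2 = cos(71)*5.6846 - sin(71)*0.2863 + -2.1
= -0.5199


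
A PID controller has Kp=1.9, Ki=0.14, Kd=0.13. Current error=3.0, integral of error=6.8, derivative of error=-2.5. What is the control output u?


u = Kp*e + Ki*int(e) + Kd*de/dt
= 1.9*3.0 + 0.14*6.8 + 0.13*(-2.5)
= 5.7 + 0.952 + -0.325
= 6.327


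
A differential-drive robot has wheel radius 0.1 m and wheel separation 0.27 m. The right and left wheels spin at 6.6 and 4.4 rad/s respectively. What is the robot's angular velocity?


vR = r*wR = 0.1*6.6 = 0.66 m/s
vL = r*wL = 0.1*4.4 = 0.44 m/s
v = (vR+vL)/2 = 0.55 m/s
omega = (vR-vL)/L = 0.8148 rad/s
angular velocity = 0.8148 rad/s


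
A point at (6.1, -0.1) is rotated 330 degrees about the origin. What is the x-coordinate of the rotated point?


x' = x*cos(theta) - y*sin(theta)
cos(330 deg) = 0.866, sin(330 deg) = -0.5
x' = 6.1 * 0.866 - -0.1 * -0.5
= 5.2828 - 0.05
= 5.2328


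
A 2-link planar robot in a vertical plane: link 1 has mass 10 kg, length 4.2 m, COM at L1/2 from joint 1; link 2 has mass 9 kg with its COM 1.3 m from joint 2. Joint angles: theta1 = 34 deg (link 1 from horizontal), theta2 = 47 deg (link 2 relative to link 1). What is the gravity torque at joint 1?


Horizontal distance from joint 1 to link-1 COM:
  x_c1 = (L1/2)*cos(t1) = 2.1 * 0.829 = 1.741 m
Horizontal distance from joint 1 to link-2 COM:
  x_c2 = L1*cos(t1) + Lc2*cos(t1+t2)
       = 4.2*0.829 + 1.3*0.1564 = 3.6853 m
tau1 = m1*g*x_c1 + m2*g*x_c2
     = 10*9.81*1.741 + 9*9.81*3.6853
     = 170.79 + 325.3771
     = 496.1672 Nm


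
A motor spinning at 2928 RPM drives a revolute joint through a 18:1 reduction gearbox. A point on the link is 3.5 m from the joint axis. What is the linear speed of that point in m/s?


omega_motor = 2928 * 2*pi/60 = 306.6194 rad/s
omega_joint = omega_motor / 18 = 17.0344 rad/s
v = omega_joint * r = 17.0344 * 3.5
= 59.6204 m/s


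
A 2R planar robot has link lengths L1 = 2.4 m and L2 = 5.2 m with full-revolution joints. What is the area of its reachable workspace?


r_max = L1 + L2 = 7.6 m
r_min = |L1 - L2| = 2.8 m
Area = pi*(r_max^2 - r_min^2)
= pi*(57.76 - 7.84)
= pi * 49.92
= 156.8283 m^2


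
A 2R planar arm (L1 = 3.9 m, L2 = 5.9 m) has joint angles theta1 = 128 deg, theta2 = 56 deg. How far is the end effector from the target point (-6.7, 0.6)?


End effector via forward kinematics:
x = L1*cos(t1) + L2*cos(t1+t2) = -8.2867
y = L1*sin(t1) + L2*sin(t1+t2) = 2.6617
Distance to target:
d = sqrt((-6.7 - -8.2867)^2 + (0.6 - 2.6617)^2)
= sqrt(2.5176 + 4.2505)
= 2.6016 m


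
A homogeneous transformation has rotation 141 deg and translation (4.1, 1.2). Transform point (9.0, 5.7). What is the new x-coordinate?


x' = cos(theta)*px - sin(theta)*py + tx
= -0.7771*9.0 - 0.6293*5.7 + 4.1
= -6.4814


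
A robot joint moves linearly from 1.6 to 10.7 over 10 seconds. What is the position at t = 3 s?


s = t/T = 3/10 = 0.3
p(t) = p0 + (pf-p0)*s
= 1.6 + (10.7 - 1.6) * 0.3
= 4.33


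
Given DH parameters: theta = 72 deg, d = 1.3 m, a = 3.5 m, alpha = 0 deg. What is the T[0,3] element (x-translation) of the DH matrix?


T[0,3] = a * cos(theta)
= 3.5 * cos(72 deg)
= 3.5 * 0.309
= 1.0816


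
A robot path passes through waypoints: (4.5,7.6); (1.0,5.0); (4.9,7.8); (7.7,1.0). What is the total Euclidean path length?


Segment lengths:
  seg1 = sqrt((-3.5)^2 + (-2.6)^2) = 4.36
  seg2 = sqrt((3.9)^2 + (2.8)^2) = 4.801
  seg3 = sqrt((2.8)^2 + (-6.8)^2) = 7.3539
Total = 16.515


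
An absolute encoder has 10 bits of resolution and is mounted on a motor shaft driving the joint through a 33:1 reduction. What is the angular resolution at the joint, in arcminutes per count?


counts = 2^10 = 1024
effective counts at joint = 1024 * 33 = 33792
resolution = 360*60 / 33792
= 0.6392 arcmin/count


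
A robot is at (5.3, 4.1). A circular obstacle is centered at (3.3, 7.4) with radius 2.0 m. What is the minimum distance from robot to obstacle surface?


center_dist = sqrt((5.3-3.3)^2 + (4.1-7.4)^2)
= sqrt(4.0 + 10.89)
= 3.8588
min_dist = center_dist - radius = 3.8588 - 2.0 = 1.8588 m


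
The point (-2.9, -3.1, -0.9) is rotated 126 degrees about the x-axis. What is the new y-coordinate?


Rotation about x-axis: y' = y*cos(theta) - z*sin(theta)
= -3.1 * -0.5878 - -0.9 * 0.809
= 2.5502


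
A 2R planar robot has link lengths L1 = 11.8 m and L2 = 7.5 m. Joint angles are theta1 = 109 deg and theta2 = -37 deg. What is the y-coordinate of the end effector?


Convert angles to radians: theta1 = 1.9024, theta2 = -0.6458
y = L1*sin(theta1) + L2*sin(theta1+theta2)
y = 11.1571 + 7.1329
y = 18.29


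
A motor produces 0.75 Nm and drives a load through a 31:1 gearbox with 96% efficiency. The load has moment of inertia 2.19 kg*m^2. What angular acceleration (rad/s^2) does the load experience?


tau_out = tau_motor * N * eta
= 0.75 * 31 * 0.96 = 22.32 Nm
alpha = tau_out / I = 22.32 / 2.19
= 10.1918 rad/s^2


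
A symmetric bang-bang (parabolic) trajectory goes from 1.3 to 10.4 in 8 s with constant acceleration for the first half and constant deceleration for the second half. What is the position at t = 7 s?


Symmetric rest-to-rest: each phase covers (pf-p0)/2 in time T/2. 0.5*a*(T/2)^2 = (pf-p0)/2 => a = 4*(pf-p0)/T^2
a = 4*(10.4-1.3)/8^2 = 0.5687
t = 7 is in the deceleration phase (t > T/2).
p = pf - 0.5*a*(T-t)^2 = 10.4 - 0.5*0.5687*1^2
= 10.1156


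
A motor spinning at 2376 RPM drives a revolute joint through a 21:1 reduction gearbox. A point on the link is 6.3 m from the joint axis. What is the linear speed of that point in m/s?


omega_motor = 2376 * 2*pi/60 = 248.8141 rad/s
omega_joint = omega_motor / 21 = 11.8483 rad/s
v = omega_joint * r = 11.8483 * 6.3
= 74.6442 m/s


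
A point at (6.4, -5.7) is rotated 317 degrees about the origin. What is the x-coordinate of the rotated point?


x' = x*cos(theta) - y*sin(theta)
cos(317 deg) = 0.7314, sin(317 deg) = -0.682
x' = 6.4 * 0.7314 - -5.7 * -0.682
= 4.6807 - 3.8874
= 0.7933


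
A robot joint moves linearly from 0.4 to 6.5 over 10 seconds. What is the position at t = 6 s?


s = t/T = 6/10 = 0.6
p(t) = p0 + (pf-p0)*s
= 0.4 + (6.5 - 0.4) * 0.6
= 4.06


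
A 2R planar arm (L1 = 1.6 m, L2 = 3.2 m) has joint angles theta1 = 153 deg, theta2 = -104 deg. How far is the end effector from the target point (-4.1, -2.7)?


End effector via forward kinematics:
x = L1*cos(t1) + L2*cos(t1+t2) = 0.6738
y = L1*sin(t1) + L2*sin(t1+t2) = 3.1415
Distance to target:
d = sqrt((-4.1 - 0.6738)^2 + (-2.7 - 3.1415)^2)
= sqrt(22.789 + 34.1226)
= 7.544 m


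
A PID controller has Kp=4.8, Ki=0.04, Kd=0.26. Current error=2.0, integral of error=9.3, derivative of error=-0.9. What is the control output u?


u = Kp*e + Ki*int(e) + Kd*de/dt
= 4.8*2.0 + 0.04*9.3 + 0.26*(-0.9)
= 9.6 + 0.372 + -0.234
= 9.738


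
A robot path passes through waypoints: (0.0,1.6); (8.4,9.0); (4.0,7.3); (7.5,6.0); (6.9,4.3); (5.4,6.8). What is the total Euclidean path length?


Segment lengths:
  seg1 = sqrt((8.4)^2 + (7.4)^2) = 11.1946
  seg2 = sqrt((-4.4)^2 + (-1.7)^2) = 4.717
  seg3 = sqrt((3.5)^2 + (-1.3)^2) = 3.7336
  seg4 = sqrt((-0.6)^2 + (-1.7)^2) = 1.8028
  seg5 = sqrt((-1.5)^2 + (2.5)^2) = 2.9155
Total = 24.3635


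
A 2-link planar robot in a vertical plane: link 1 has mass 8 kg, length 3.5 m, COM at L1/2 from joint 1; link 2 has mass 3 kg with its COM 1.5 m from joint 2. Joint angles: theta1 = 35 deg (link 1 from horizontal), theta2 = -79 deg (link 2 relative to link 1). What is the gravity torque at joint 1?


Horizontal distance from joint 1 to link-1 COM:
  x_c1 = (L1/2)*cos(t1) = 1.75 * 0.8192 = 1.4335 m
Horizontal distance from joint 1 to link-2 COM:
  x_c2 = L1*cos(t1) + Lc2*cos(t1+t2)
       = 3.5*0.8192 + 1.5*0.7193 = 3.946 m
tau1 = m1*g*x_c1 + m2*g*x_c2
     = 8*9.81*1.4335 + 3*9.81*3.946
     = 112.5023 + 116.132
     = 228.6344 Nm


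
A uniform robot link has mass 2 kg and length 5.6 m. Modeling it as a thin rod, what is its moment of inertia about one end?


I = (1/3) * m * L^2
= (1/3) * 2 * 5.6^2
= 0.333333 * 2 * 31.36
= 20.9067 kg*m^2


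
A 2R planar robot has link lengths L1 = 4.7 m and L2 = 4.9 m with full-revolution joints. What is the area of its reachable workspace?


r_max = L1 + L2 = 9.6 m
r_min = |L1 - L2| = 0.2 m
Area = pi*(r_max^2 - r_min^2)
= pi*(92.16 - 0.04)
= pi * 92.12
= 289.4035 m^2


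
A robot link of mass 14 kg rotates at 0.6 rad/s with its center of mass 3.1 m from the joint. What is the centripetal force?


F = m * omega^2 * r
= 14 * 0.6^2 * 3.1
= 14 * 0.36 * 3.1
= 15.624 N


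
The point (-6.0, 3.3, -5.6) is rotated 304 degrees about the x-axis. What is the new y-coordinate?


Rotation about x-axis: y' = y*cos(theta) - z*sin(theta)
= 3.3 * 0.5592 - -5.6 * -0.829
= -2.7973


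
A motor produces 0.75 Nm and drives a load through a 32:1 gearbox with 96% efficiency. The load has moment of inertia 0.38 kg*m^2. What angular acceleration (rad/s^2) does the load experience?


tau_out = tau_motor * N * eta
= 0.75 * 32 * 0.96 = 23.04 Nm
alpha = tau_out / I = 23.04 / 0.38
= 60.6316 rad/s^2


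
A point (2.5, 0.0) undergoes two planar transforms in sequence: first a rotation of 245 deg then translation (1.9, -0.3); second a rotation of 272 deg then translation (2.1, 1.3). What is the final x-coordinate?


After transform 1:
x1 = cos(245)*2.5 - sin(245)*0.0 + 1.9 = 0.8435
y1 = sin(245)*2.5 + cos(245)*0.0 + -0.3 = -2.5658
After transform 2:
x2 = cos(272)*0.8435 - sin(272)*-2.5658 + 2.1
= -0.4348


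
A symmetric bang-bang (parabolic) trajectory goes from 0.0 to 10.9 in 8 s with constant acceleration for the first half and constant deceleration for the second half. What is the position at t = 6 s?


Symmetric rest-to-rest: each phase covers (pf-p0)/2 in time T/2. 0.5*a*(T/2)^2 = (pf-p0)/2 => a = 4*(pf-p0)/T^2
a = 4*(10.9-0.0)/8^2 = 0.6813
t = 6 is in the deceleration phase (t > T/2).
p = pf - 0.5*a*(T-t)^2 = 10.9 - 0.5*0.6813*2^2
= 9.5375


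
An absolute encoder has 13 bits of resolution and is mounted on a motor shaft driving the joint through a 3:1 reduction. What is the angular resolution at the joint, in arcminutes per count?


counts = 2^13 = 8192
effective counts at joint = 8192 * 3 = 24576
resolution = 360*60 / 24576
= 0.8789 arcmin/count
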